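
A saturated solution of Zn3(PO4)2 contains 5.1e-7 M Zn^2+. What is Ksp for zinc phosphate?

Zn3(PO4)2(s) ⇌ 3 Zn^2+(aq) + 2 PO4^3-(aq)
Stoichiometry gives [PO4^3-] = (2/3)[Zn^2+] = 3.40 x 10^-7 M.
Ksp = [Zn^2+]^3[PO4^3-]^2
Ksp = (5.1 × 10^-7)^3 × (3.40 x 10^-7)^2 = 1.5 × 10^-32

1.5 x 10^-32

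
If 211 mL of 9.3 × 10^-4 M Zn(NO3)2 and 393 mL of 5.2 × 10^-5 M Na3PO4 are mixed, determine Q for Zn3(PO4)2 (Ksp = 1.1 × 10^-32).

Total volume = 211 + 393 = 604 mL.
[Zn^2+] = 9.3 × 10^-4 × (211/604) = 3.25 × 10^-4 M
[PO4^3-] = 5.2 × 10^-5 × (393/604) = 3.38 × 10^-5 M
Zn3(PO4)2(s) <=> 3 Zn^2+(aq) + 2 PO4^3-(aq), so Q = [Zn^2+]^3[PO4^3-]^2
Q = (3.25 × 10^-4)^3(3.38 × 10^-5)^2 = 3.9 × 10^-20
Q > Ksp, so Zn3(PO4)2 will precipitate.

Q = 3.9 × 10^-20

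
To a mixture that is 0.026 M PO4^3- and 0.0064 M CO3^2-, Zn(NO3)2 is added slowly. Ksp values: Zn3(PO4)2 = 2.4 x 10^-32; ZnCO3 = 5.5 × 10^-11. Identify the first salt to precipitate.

Each salt begins to precipitate when Q = Ksp, i.e. when [Zn^2+] reaches its threshold.
For Zn3(PO4)2: 2.4 x 10^-32 = (0.026)^2 × [Zn^2+]^3  ⇒  [Zn^2+] = 3.3 × 10^-10 M.
For ZnCO3: 5.5 × 10^-11 = 0.0064 × [Zn^2+]  ⇒  [Zn^2+] = 8.6 × 10^-9 M.
The salt with the lower threshold [Zn^2+] precipitates first: Zn3(PO4)2.

Zn3(PO4)2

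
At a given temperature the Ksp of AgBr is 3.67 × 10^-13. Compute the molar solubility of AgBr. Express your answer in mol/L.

6.06 × 10^-7 M

AgBr(s) <=> Ag^+(aq) + Br^-(aq)
Ksp = [Ag^+][Br^-]
If s mol/L of AgBr dissolves, [Ag^+] = s and [Br^-] = s.
Ksp = s^2
s = (3.67 × 10^-13)^(1/2) = 6.06 × 10^-7 M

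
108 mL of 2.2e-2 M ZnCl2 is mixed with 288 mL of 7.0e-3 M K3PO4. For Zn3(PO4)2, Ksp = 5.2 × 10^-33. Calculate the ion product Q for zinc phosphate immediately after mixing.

Q = 5.6 x 10^-12

Total volume = 108 + 288 = 396 mL.
[Zn^2+] = 2.2 × 10^-2 × (108/396) = 6.00 × 10^-3 M
[PO4^3-] = 7.0 x 10^-3 × (288/396) = 5.09 x 10^-3 M
Zn3(PO4)2(s) ⇌ 3 Zn^2+ + 2 PO4^3-, so Q = [Zn^2+]^3[PO4^3-]^2
Q = (6.00 × 10^-3)^3(5.09 x 10^-3)^2 = 5.6 × 10^-12
Q > Ksp, so Zn3(PO4)2 will precipitate.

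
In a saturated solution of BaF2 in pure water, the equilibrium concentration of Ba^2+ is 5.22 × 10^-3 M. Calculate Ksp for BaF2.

BaF2(s) <=> Ba^2+(aq) + 2 F^-(aq)
Stoichiometry gives [F^-] = (2/1)[Ba^2+] = 1.044 × 10^-2 M.
Ksp = [Ba^2+][F^-]^2
Ksp = 5.22 × 10^-3 × (1.044 × 10^-2)^2 = 5.69 × 10^-7

5.69 x 10^-7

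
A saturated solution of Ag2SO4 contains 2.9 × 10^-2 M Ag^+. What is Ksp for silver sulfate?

Ag2SO4(s) ⇌ 2 Ag^+ + SO4^2-
Stoichiometry gives [SO4^2-] = (1/2)[Ag^+] = 1.45 × 10^-2 M.
Ksp = [Ag^+]^2[SO4^2-]
Ksp = (2.9 × 10^-2)^2 × 1.45 × 10^-2 = 1.2 x 10^-5

Ksp ≈ 1.2e-5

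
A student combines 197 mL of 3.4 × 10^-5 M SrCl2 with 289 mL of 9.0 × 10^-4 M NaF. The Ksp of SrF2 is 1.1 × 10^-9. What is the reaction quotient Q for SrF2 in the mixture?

Total volume = 197 + 289 = 486 mL.
[Sr^2+] = 3.4 x 10^-5 × (197/486) = 1.38 x 10^-5 M
[F^-] = 9.0 x 10^-4 × (289/486) = 5.35 × 10^-4 M
SrF2(s) ⇌ Sr^2+ + 2 F^-, so Q = [Sr^2+][F^-]^2
Q = (1.38 × 10^-5)(5.35 × 10^-4)^2 = 3.9 × 10^-12
Q < Ksp, so no precipitate of SrF2 forms.

Q ≈ 3.9 × 10^-12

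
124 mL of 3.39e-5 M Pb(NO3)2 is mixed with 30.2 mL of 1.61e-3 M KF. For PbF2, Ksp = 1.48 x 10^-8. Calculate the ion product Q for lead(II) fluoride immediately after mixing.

Total volume = 124 + 30.2 = 154.2 mL.
[Pb^2+] = 3.39 × 10^-5 × (124/154.2) = 2.726 x 10^-5 M
[F^-] = 1.61 × 10^-3 × (30.2/154.2) = 3.153 x 10^-4 M
PbF2(s) ⇌ Pb^2+(aq) + 2 F^-(aq), so Q = [Pb^2+][F^-]^2
Q = (2.726 × 10^-5)(3.153 x 10^-4)^2 = 2.71 × 10^-12
Q < Ksp, so no precipitate of PbF2 forms.

Q ≈ 2.71e-12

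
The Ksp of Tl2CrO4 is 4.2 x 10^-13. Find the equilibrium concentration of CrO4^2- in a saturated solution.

Tl2CrO4(s) ⇌ 2 Tl^+ + CrO4^2-
Ksp = [Tl^+]^2[CrO4^2-]
If s mol/L of Tl2CrO4 dissolves, [Tl^+] = 2s and [CrO4^2-] = s.
Substituting: Ksp = (2s)^2s = 4s^3
s^3 = 4.2 x 10^-13 / 4, so s = 4.72 x 10^-5 M
[CrO4^2-] = s = 4.7 × 10^-5 M

[CrO4^2-] = 4.7 × 10^-5 M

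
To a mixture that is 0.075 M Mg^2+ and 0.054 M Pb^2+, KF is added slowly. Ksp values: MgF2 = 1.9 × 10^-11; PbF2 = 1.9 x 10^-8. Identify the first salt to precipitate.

Each salt begins to precipitate when Q = Ksp, i.e. when [F^-] reaches its threshold.
For MgF2: 1.9 × 10^-11 = 0.075 × [F^-]^2  ⇒  [F^-] = 1.6 × 10^-5 M.
For PbF2: 1.9 x 10^-8 = 0.054 × [F^-]^2  ⇒  [F^-] = 5.9 × 10^-4 M.
The salt with the lower threshold [F^-] precipitates first: MgF2.

MgF2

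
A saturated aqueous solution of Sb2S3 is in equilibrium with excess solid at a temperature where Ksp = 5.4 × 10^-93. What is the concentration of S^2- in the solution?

Sb2S3(s) ⇌ 2 Sb^3+(aq) + 3 S^2-(aq)
Ksp = [Sb^3+]^2[S^2-]^3
If s mol/L of Sb2S3 dissolves, [Sb^3+] = 2s and [S^2-] = 3s.
Ksp = (2s)^2(3s)^3 = 108s^5
s = (5.4 × 10^-93 / 108)^(1/5) = 1.38 × 10^-19 M
[S^2-] = 3s = 4.1 × 10^-19 M

4.1 x 10^-19 M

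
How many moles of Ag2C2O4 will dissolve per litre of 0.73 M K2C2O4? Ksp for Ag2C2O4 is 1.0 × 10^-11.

Ag2C2O4(s) ⇌ 2 Ag^+(aq) + C2O4^2-(aq)
Ksp = [Ag^+]^2[C2O4^2-]
Let s be the molar solubility in this solution. [Ag^+] = 2s, [C2O4^2-] = 0.73 + s ≈ 0.73 (since C2O4^2- from K2C2O4 dominates).
Ksp ≈ (2s)^2 × 0.73
s = 1.9 × 10^-6 M
Check: s = 1.9 × 10^-6 ≪ 0.73, so the approximation is valid.

s = 1.9 × 10^-6 M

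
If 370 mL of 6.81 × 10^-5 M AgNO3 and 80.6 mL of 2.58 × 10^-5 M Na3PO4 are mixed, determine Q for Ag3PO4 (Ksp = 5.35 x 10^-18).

Q = 8.07e-19

Total volume = 370 + 80.6 = 450.6 mL.
[Ag^+] = 6.81 × 10^-5 × (370/450.6) = 5.592 × 10^-5 M
[PO4^3-] = 2.58 x 10^-5 × (80.6/450.6) = 4.615 × 10^-6 M
Ag3PO4(s) <=> 3 Ag^+ + PO4^3-, so Q = [Ag^+]^3[PO4^3-]
Q = (5.592 × 10^-5)^3(4.615 × 10^-6) = 8.07 x 10^-19
Q < Ksp, so no precipitate of Ag3PO4 forms.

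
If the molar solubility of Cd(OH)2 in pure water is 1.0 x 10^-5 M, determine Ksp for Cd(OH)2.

Cd(OH)2(s) ⇌ Cd^2+ + 2 OH^-
For each mole of Cd(OH)2 that dissolves: [Cd^2+] = s, [OH^-] = 2s.
Ksp = [Cd^2+][OH^-]^2
Ksp = s(2s)^2 = 4s^3
Ksp = 4 × (1.0 × 10^-5)^3 = 4.0 x 10^-15

Ksp = 4.0 x 10^-15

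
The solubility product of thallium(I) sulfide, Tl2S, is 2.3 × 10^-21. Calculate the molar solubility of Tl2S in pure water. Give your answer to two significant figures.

Tl2S(s) ⇌ 2 Tl^+ + S^2-
Ksp = [Tl^+]^2[S^2-]
Let s = molar solubility. Then [Tl^+] = 2s and [S^2-] = s.
Substituting: Ksp = (2s)^2s = 4s^3
s = (2.3 × 10^-21 / 4)^(1/3) = 8.3 × 10^-8 M

s ≈ 8.3e-8 M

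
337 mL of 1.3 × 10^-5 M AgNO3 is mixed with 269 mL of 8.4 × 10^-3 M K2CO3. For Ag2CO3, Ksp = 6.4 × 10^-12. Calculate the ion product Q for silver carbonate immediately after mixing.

1.9 × 10^-13

Total volume = 337 + 269 = 606 mL.
[Ag^+] = 1.3 × 10^-5 × (337/606) = 7.23 × 10^-6 M
[CO3^2-] = 8.4 x 10^-3 × (269/606) = 3.73 × 10^-3 M
Ag2CO3(s) ⇌ 2 Ag^+ + CO3^2-, so Q = [Ag^+]^2[CO3^2-]
Q = (7.23 × 10^-6)^2(3.73 × 10^-3) = 1.9 x 10^-13
Q < Ksp, so no precipitate of Ag2CO3 forms.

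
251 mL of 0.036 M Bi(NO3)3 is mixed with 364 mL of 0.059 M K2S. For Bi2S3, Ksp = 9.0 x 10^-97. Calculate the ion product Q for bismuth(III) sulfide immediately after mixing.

Total volume = 251 + 364 = 615 mL.
[Bi^3+] = 3.6 × 10^-2 × (251/615) = 1.47 x 10^-2 M
[S^2-] = 5.9 × 10^-2 × (364/615) = 3.49 × 10^-2 M
Bi2S3(s) <=> 2 Bi^3+(aq) + 3 S^2-(aq), so Q = [Bi^3+]^2[S^2-]^3
Q = (1.47 × 10^-2)^2(3.49 × 10^-2)^3 = 9.2 × 10^-9
Q > Ksp, so Bi2S3 will precipitate.

Q = 9.2 x 10^-9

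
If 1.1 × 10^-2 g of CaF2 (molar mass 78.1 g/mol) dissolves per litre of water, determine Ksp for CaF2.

Molar solubility s = (1.1 × 10^-2 g/L) / (78.1 g/mol) = 1.41 x 10^-4 M.
CaF2(s) ⇌ Ca^2+(aq) + 2 F^-(aq)
With molar solubility s: [Ca^2+] = s, [F^-] = 2s.
Ksp = [Ca^2+][F^-]^2
So Ksp = s × (2s)^2 = 4s^3
With s = 1.41 × 10^-4: Ksp = 1.1 × 10^-11

Ksp = 1.1 × 10^-11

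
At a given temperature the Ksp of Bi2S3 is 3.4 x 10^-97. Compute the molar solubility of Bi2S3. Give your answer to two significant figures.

s ≈ 2.0 × 10^-20 M

Bi2S3(s) <=> 2 Bi^3+(aq) + 3 S^2-(aq)
Ksp = [Bi^3+]^2[S^2-]^3
For each mole of Bi2S3 that dissolves: [Bi^3+] = 2s, [S^2-] = 3s.
So Ksp = (2s)^2 × (3s)^3 = 108s^5
s^5 = 3.4 x 10^-97 / 108, so s = 2.0 × 10^-20 M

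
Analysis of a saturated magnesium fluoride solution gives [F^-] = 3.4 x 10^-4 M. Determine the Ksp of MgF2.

Ksp = 2.0 × 10^-11

MgF2(s) <=> Mg^2+ + 2 F^-
Stoichiometry gives [Mg^2+] = (1/2)[F^-] = 1.70 × 10^-4 M.
Ksp = [Mg^2+][F^-]^2
Ksp = 1.70 x 10^-4 × (3.4 × 10^-4)^2 = 2.0 × 10^-11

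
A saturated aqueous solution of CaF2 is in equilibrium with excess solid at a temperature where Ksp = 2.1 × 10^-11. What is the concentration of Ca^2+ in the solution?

CaF2(s) ⇌ Ca^2+ + 2 F^-
Ksp = [Ca^2+][F^-]^2
If s mol/L of CaF2 dissolves, [Ca^2+] = s and [F^-] = 2s.
Ksp = s(2s)^2 = 4s^3
Solving, s = (2.1 × 10^-11/4)^(1/3) = 1.74 x 10^-4 M
[Ca^2+] = s = 1.7 × 10^-4 M

1.7 x 10^-4 M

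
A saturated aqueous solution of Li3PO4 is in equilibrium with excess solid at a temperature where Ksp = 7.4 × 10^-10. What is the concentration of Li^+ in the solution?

Li3PO4(s) <=> 3 Li^+(aq) + PO4^3-(aq)
Ksp = [Li^+]^3[PO4^3-]
For each mole of Li3PO4 that dissolves: [Li^+] = 3s, [PO4^3-] = s.
Ksp = (3s)^3s = 27s^4
s^4 = 7.4 × 10^-10 / 27, so s = 2.29 × 10^-3 M
[Li^+] = 3s = 6.9 × 10^-3 M

[Li^+] ≈ 6.9 × 10^-3 M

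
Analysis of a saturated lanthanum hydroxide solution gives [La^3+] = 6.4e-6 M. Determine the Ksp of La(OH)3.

Ksp ≈ 4.5 × 10^-20

La(OH)3(s) ⇌ La^3+ + 3 OH^-
Stoichiometry gives [OH^-] = (3/1)[La^3+] = 1.92 × 10^-5 M.
Ksp = [La^3+][OH^-]^3
Ksp = 6.4 × 10^-6 × (1.92 x 10^-5)^3 = 4.5 × 10^-20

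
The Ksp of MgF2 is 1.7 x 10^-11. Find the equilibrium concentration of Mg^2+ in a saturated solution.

1.6 × 10^-4 M

MgF2(s) <=> Mg^2+(aq) + 2 F^-(aq)
Ksp = [Mg^2+][F^-]^2
With molar solubility s: [Mg^2+] = s, [F^-] = 2s.
Substituting: Ksp = s(2s)^2 = 4s^3
s = (1.7 x 10^-11 / 4)^(1/3) = 1.62 × 10^-4 M
[Mg^2+] = s = 1.6 × 10^-4 M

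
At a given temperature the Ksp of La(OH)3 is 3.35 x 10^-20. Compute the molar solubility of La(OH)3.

La(OH)3(s) ⇌ La^3+ + 3 OH^-
Ksp = [La^3+][OH^-]^3
If s mol/L of La(OH)3 dissolves, [La^3+] = s and [OH^-] = 3s.
Ksp = s(3s)^3 = 27s^4
s^4 = 3.35 x 10^-20 / 27, so s = 5.93 x 10^-6 M

s ≈ 5.93e-6 M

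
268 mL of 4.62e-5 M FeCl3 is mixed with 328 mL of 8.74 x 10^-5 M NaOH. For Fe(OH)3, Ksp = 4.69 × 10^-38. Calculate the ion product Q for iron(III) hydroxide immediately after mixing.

Total volume = 268 + 328 = 596 mL.
[Fe^3+] = 4.62 x 10^-5 × (268/596) = 2.077 × 10^-5 M
[OH^-] = 8.74 × 10^-5 × (328/596) = 4.810 x 10^-5 M
Fe(OH)3(s) <=> Fe^3+ + 3 OH^-, so Q = [Fe^3+][OH^-]^3
Q = (2.077 x 10^-5)(4.810 x 10^-5)^3 = 2.31 x 10^-18
Q > Ksp, so Fe(OH)3 will precipitate.

2.31 × 10^-18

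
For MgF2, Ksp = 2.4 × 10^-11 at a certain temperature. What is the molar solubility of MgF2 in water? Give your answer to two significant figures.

MgF2(s) <=> Mg^2+(aq) + 2 F^-(aq)
Ksp = [Mg^2+][F^-]^2
With molar solubility s: [Mg^2+] = s, [F^-] = 2s.
Ksp = s(2s)^2 = 4s^3
s^3 = 2.4 × 10^-11 / 4, so s = 1.8 × 10^-4 M

1.8 x 10^-4 M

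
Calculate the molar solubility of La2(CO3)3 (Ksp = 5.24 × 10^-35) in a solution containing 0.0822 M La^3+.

s = 6.60 × 10^-12 M

La2(CO3)3(s) ⇌ 2 La^3+(aq) + 3 CO3^2-(aq)
Ksp = [La^3+]^2[CO3^2-]^3
Let s be the molar solubility in this solution. [La^3+] = 0.0822 + 2s ≈ 0.0822, [CO3^2-] = 3s (since the La^3+ already present dominates).
Ksp ≈ (0.0822)^2 × (3s)^3
s = 6.60 x 10^-12 M
Check: 2s = 1.3 × 10^-11 ≪ 0.0822, so the approximation is valid.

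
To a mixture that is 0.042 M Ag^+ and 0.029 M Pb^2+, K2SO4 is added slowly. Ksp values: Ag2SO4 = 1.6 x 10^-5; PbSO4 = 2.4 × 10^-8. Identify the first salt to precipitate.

Precipitation of each salt starts when its ion product equals its Ksp.
For Ag2SO4: 1.6 x 10^-5 = (0.042)^2 × [SO4^2-]  ⇒  [SO4^2-] = 9.1 × 10^-3 M.
For PbSO4: 2.4 × 10^-8 = 0.029 × [SO4^2-]  ⇒  [SO4^2-] = 8.3 x 10^-7 M.
The salt with the lower threshold [SO4^2-] precipitates first: PbSO4.

PbSO4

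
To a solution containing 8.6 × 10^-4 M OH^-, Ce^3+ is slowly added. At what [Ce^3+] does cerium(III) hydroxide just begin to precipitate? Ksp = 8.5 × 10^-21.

Ce(OH)3(s) ⇌ Ce^3+ + 3 OH^-
Ksp = [Ce^3+][OH^-]^3
Precipitation begins when Q = Ksp. With [OH^-] = 8.6 × 10^-4 M:
8.5 × 10^-21 = (8.6 × 10^-4)^3 × [Ce^3+]
[Ce^3+] = (8.5 × 10^-21 / 6.36 x 10^-10) = 1.3 × 10^-11 M

1.3e-11 M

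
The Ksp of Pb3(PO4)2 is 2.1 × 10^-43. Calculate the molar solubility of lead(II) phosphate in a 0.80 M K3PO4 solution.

2.3 × 10^-15 M

Pb3(PO4)2(s) ⇌ 3 Pb^2+ + 2 PO4^3-
Ksp = [Pb^2+]^3[PO4^3-]^2
If s mol/L dissolves here, [Pb^2+] = 3s, [PO4^3-] = 0.80 + 2s ≈ 0.80 (Ksp is small, so little additional dissolves).
Ksp ≈ (3s)^3 × (0.80)^2
s = 2.3 × 10^-15 M
Check: 2s = 4.6 × 10^-15 ≪ 0.80, so the approximation is valid.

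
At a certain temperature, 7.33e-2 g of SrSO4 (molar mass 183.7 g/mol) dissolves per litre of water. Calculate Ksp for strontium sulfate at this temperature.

1.59 x 10^-7

Molar solubility s = (7.33 × 10^-2 g/L) / (183.7 g/mol) = 3.990 × 10^-4 M.
SrSO4(s) ⇌ Sr^2+ + SO4^2-
Let s = molar solubility. Then [Sr^2+] = s and [SO4^2-] = s.
Ksp = [Sr^2+][SO4^2-]
Ksp = s × s = s^2
Ksp = (3.990 × 10^-4)^2 = 1.59 x 10^-7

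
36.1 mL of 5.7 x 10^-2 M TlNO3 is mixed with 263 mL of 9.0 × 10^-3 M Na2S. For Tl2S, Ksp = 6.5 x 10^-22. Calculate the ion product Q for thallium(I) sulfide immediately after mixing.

Q ≈ 3.7 × 10^-7

Total volume = 36.1 + 263 = 299.1 mL.
[Tl^+] = 5.7 × 10^-2 × (36.1/299.1) = 6.88 × 10^-3 M
[S^2-] = 9.0 × 10^-3 × (263/299.1) = 7.91 x 10^-3 M
Tl2S(s) ⇌ 2 Tl^+(aq) + S^2-(aq), so Q = [Tl^+]^2[S^2-]
Q = (6.88 × 10^-3)^2(7.91 × 10^-3) = 3.7 × 10^-7
Q > Ksp, so Tl2S will precipitate.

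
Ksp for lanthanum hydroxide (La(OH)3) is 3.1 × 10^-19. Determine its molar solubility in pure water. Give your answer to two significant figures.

La(OH)3(s) <=> La^3+(aq) + 3 OH^-(aq)
Ksp = [La^3+][OH^-]^3
If s mol/L of La(OH)3 dissolves, [La^3+] = s and [OH^-] = 3s.
Substituting: Ksp = s(3s)^3 = 27s^4
s^4 = 3.1 × 10^-19 / 27, so s = 1.0 × 10^-5 M

s ≈ 1.0e-5 M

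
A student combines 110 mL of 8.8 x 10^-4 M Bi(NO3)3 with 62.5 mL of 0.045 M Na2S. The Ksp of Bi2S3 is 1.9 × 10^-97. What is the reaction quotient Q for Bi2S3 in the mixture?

1.4e-12

Total volume = 110 + 62.5 = 172.5 mL.
[Bi^3+] = 8.8 × 10^-4 × (110/172.5) = 5.61 × 10^-4 M
[S^2-] = 4.5 x 10^-2 × (62.5/172.5) = 1.63 × 10^-2 M
Bi2S3(s) <=> 2 Bi^3+(aq) + 3 S^2-(aq), so Q = [Bi^3+]^2[S^2-]^3
Q = (5.61 x 10^-4)^2(1.63 × 10^-2)^3 = 1.4 × 10^-12
Q > Ksp, so Bi2S3 will precipitate.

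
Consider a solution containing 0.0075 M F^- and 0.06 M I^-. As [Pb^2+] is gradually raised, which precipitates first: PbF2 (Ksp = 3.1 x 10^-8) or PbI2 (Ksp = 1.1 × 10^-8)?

PbI2

Each salt begins to precipitate when Q = Ksp, i.e. when [Pb^2+] reaches its threshold.
For PbF2: 3.1 x 10^-8 = (0.0075)^2 × [Pb^2+]  ⇒  [Pb^2+] = 5.5 × 10^-4 M.
For PbI2: 1.1 × 10^-8 = (0.06)^2 × [Pb^2+]  ⇒  [Pb^2+] = 3.1 x 10^-6 M.
The salt with the lower threshold [Pb^2+] precipitates first: PbI2.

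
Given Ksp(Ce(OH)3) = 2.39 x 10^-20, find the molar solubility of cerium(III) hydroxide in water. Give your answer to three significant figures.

s = 5.45e-6 M

Ce(OH)3(s) ⇌ Ce^3+(aq) + 3 OH^-(aq)
Ksp = [Ce^3+][OH^-]^3
With molar solubility s: [Ce^3+] = s, [OH^-] = 3s.
So Ksp = s × (3s)^3 = 27s^4
s = (2.39 x 10^-20 / 27)^(1/4) = 5.45 × 10^-6 M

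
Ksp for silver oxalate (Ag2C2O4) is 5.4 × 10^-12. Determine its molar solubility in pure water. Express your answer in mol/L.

Ag2C2O4(s) ⇌ 2 Ag^+(aq) + C2O4^2-(aq)
Ksp = [Ag^+]^2[C2O4^2-]
If s mol/L of Ag2C2O4 dissolves, [Ag^+] = 2s and [C2O4^2-] = s.
Ksp = (2s)^2s = 4s^3
s = (5.4 × 10^-12 / 4)^(1/3) = 1.1 x 10^-4 M

s ≈ 1.1 × 10^-4 M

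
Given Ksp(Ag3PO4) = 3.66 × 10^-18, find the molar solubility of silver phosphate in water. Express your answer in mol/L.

s ≈ 1.92 x 10^-5 M

Ag3PO4(s) ⇌ 3 Ag^+(aq) + PO4^3-(aq)
Ksp = [Ag^+]^3[PO4^3-]
For each mole of Ag3PO4 that dissolves: [Ag^+] = 3s, [PO4^3-] = s.
Ksp = (3s)^3s = 27s^4
s = (3.66 × 10^-18 / 27)^(1/4) = 1.92 × 10^-5 M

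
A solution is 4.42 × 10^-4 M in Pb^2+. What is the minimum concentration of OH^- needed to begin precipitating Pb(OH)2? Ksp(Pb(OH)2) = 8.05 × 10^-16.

[OH^-] ≈ 1.35 × 10^-6 M

Pb(OH)2(s) ⇌ Pb^2+ + 2 OH^-
Ksp = [Pb^2+][OH^-]^2
Precipitation begins when Q = Ksp. With [Pb^2+] = 4.42 × 10^-4 M:
8.05 × 10^-16 = (4.42 × 10^-4) × [OH^-]^2
[OH^-] = (8.05 × 10^-16 / 4.42 × 10^-4)^(1/2) = 1.35 × 10^-6 M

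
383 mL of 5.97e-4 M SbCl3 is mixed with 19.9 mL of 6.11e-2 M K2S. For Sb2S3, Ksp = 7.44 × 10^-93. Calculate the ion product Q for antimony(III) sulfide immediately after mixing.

Q = 8.85 × 10^-15

Total volume = 383 + 19.9 = 402.9 mL.
[Sb^3+] = 5.97 x 10^-4 × (383/402.9) = 5.675 × 10^-4 M
[S^2-] = 6.11 × 10^-2 × (19.9/402.9) = 3.018 × 10^-3 M
Sb2S3(s) <=> 2 Sb^3+(aq) + 3 S^2-(aq), so Q = [Sb^3+]^2[S^2-]^3
Q = (5.675 × 10^-4)^2(3.018 × 10^-3)^3 = 8.85 x 10^-15
Q > Ksp, so Sb2S3 will precipitate.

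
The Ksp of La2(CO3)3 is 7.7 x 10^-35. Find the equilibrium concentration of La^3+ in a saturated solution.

La2(CO3)3(s) ⇌ 2 La^3+ + 3 CO3^2-
Ksp = [La^3+]^2[CO3^2-]^3
With molar solubility s: [La^3+] = 2s, [CO3^2-] = 3s.
Substituting: Ksp = (2s)^2(3s)^3 = 108s^5
Solving, s = (7.7 x 10^-35/108)^(1/5) = 5.90 × 10^-8 M
[La^3+] = 2s = 1.2 × 10^-7 M

[La^3+] = 1.2e-7 M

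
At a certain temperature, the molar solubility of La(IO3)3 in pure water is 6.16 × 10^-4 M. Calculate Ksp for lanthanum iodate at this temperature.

La(IO3)3(s) ⇌ La^3+ + 3 IO3^-
Let s = molar solubility. Then [La^3+] = s and [IO3^-] = 3s.
Ksp = [La^3+][IO3^-]^3
So Ksp = s × (3s)^3 = 27s^4
With s = 6.16 × 10^-4: Ksp = 3.89 × 10^-12

3.89e-12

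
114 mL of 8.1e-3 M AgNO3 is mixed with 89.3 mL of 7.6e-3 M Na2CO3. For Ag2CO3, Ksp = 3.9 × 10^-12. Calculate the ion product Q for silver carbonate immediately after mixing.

Total volume = 114 + 89.3 = 203.3 mL.
[Ag^+] = 8.1 × 10^-3 × (114/203.3) = 4.54 × 10^-3 M
[CO3^2-] = 7.6 × 10^-3 × (89.3/203.3) = 3.34 x 10^-3 M
Ag2CO3(s) ⇌ 2 Ag^+(aq) + CO3^2-(aq), so Q = [Ag^+]^2[CO3^2-]
Q = (4.54 x 10^-3)^2(3.34 × 10^-3) = 6.9 x 10^-8
Q > Ksp, so Ag2CO3 will precipitate.

Q ≈ 6.9 × 10^-8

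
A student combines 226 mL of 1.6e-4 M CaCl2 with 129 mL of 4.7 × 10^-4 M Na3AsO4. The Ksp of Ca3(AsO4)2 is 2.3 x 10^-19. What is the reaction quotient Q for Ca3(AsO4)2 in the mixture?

Q ≈ 3.1 x 10^-20

Total volume = 226 + 129 = 355 mL.
[Ca^2+] = 1.6 x 10^-4 × (226/355) = 1.02 × 10^-4 M
[AsO4^3-] = 4.7 × 10^-4 × (129/355) = 1.71 × 10^-4 M
Ca3(AsO4)2(s) ⇌ 3 Ca^2+ + 2 AsO4^3-, so Q = [Ca^2+]^3[AsO4^3-]^2
Q = (1.02 × 10^-4)^3(1.71 x 10^-4)^2 = 3.1 x 10^-20
Q < Ksp, so no precipitate of Ca3(AsO4)2 forms.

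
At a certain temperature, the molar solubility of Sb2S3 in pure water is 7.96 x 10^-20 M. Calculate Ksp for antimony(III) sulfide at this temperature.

Sb2S3(s) ⇌ 2 Sb^3+(aq) + 3 S^2-(aq)
For each mole of Sb2S3 that dissolves: [Sb^3+] = 2s, [S^2-] = 3s.
Ksp = [Sb^3+]^2[S^2-]^3
Substituting: Ksp = (2s)^2(3s)^3 = 108s^5
With s = 7.96 × 10^-20: Ksp = 3.45 × 10^-94

Ksp = 3.45 × 10^-94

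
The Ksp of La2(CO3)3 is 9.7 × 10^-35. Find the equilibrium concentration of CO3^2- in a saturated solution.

1.9e-7 M

La2(CO3)3(s) ⇌ 2 La^3+(aq) + 3 CO3^2-(aq)
Ksp = [La^3+]^2[CO3^2-]^3
Let s = molar solubility. Then [La^3+] = 2s and [CO3^2-] = 3s.
So Ksp = (2s)^2 × (3s)^3 = 108s^5
s^5 = 9.7 × 10^-35 / 108, so s = 6.18 x 10^-8 M
[CO3^2-] = 3s = 1.9 x 10^-7 M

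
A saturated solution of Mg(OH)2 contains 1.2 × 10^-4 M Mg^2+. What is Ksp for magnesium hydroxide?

Mg(OH)2(s) ⇌ Mg^2+(aq) + 2 OH^-(aq)
Stoichiometry gives [OH^-] = (2/1)[Mg^2+] = 2.40 x 10^-4 M.
Ksp = [Mg^2+][OH^-]^2
Ksp = 1.2 × 10^-4 × (2.40 x 10^-4)^2 = 6.9 × 10^-12

6.9e-12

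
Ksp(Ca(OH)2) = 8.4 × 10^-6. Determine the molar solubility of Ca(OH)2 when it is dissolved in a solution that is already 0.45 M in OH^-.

s ≈ 4.1 × 10^-5 M

Ca(OH)2(s) <=> Ca^2+(aq) + 2 OH^-(aq)
Ksp = [Ca^2+][OH^-]^2
Let s be the molar solubility in this solution. [Ca^2+] = s, [OH^-] = 0.45 + 2s ≈ 0.45 (Ksp is small, so little additional dissolves).
Ksp ≈ s × (0.45)^2
s = 4.1 x 10^-5 M
Check: 2s = 8.3 × 10^-5 ≪ 0.45, so the approximation is valid.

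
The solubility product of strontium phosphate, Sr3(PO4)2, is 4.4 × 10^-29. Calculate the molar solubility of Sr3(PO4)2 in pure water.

Sr3(PO4)2(s) ⇌ 3 Sr^2+(aq) + 2 PO4^3-(aq)
Ksp = [Sr^2+]^3[PO4^3-]^2
For each mole of Sr3(PO4)2 that dissolves: [Sr^2+] = 3s, [PO4^3-] = 2s.
Ksp = (3s)^3(2s)^2 = 108s^5
s = (4.4 × 10^-29 / 108)^(1/5) = 8.4 × 10^-7 M

s = 8.4 × 10^-7 M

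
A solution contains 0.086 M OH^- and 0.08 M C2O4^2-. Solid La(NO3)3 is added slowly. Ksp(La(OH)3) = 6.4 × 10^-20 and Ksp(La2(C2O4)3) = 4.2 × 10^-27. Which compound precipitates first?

Each salt begins to precipitate when Q = Ksp, i.e. when [La^3+] reaches its threshold.
For La(OH)3: 6.4 × 10^-20 = (0.086)^3 × [La^3+]  ⇒  [La^3+] = 1.0 × 10^-16 M.
For La2(C2O4)3: 4.2 × 10^-27 = (0.08)^3 × [La^3+]^2  ⇒  [La^3+] = 2.9 × 10^-12 M.
The salt with the lower threshold [La^3+] precipitates first: La(OH)3.

La(OH)3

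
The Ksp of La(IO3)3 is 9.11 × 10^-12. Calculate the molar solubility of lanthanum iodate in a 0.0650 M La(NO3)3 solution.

s ≈ 1.73 × 10^-4 M

La(IO3)3(s) ⇌ La^3+ + 3 IO3^-
Ksp = [La^3+][IO3^-]^3
Let s = moles of La(IO3)3 that dissolve per litre. [La^3+] = 0.0650 + s ≈ 0.0650, [IO3^-] = 3s (Ksp is small, so little additional dissolves).
Ksp ≈ 0.0650 × (3s)^3
s = 1.73 x 10^-4 M
Check: s = 1.7 x 10^-4 ≪ 0.0650, so the approximation is valid.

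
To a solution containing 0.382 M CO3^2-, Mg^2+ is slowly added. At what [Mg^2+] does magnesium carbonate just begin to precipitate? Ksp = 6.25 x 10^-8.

1.64e-7 M

MgCO3(s) ⇌ Mg^2+ + CO3^2-
Ksp = [Mg^2+][CO3^2-]
Precipitation begins when Q = Ksp. With [CO3^2-] = 0.382 M:
6.25 x 10^-8 = (0.382) × [Mg^2+]
[Mg^2+] = (6.25 x 10^-8 / 3.82 × 10^-1) = 1.64 × 10^-7 M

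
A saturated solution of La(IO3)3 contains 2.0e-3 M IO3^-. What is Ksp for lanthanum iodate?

La(IO3)3(s) ⇌ La^3+(aq) + 3 IO3^-(aq)
Stoichiometry gives [La^3+] = (1/3)[IO3^-] = 6.67 x 10^-4 M.
Ksp = [La^3+][IO3^-]^3
Ksp = 6.67 × 10^-4 × (2.0 × 10^-3)^3 = 5.3 x 10^-12

5.3e-12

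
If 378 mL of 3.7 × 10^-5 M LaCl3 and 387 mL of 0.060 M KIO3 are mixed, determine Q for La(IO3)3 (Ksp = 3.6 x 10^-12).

Total volume = 378 + 387 = 765 mL.
[La^3+] = 3.7 × 10^-5 × (378/765) = 1.83 x 10^-5 M
[IO3^-] = 6.0 x 10^-2 × (387/765) = 3.04 x 10^-2 M
La(IO3)3(s) ⇌ La^3+(aq) + 3 IO3^-(aq), so Q = [La^3+][IO3^-]^3
Q = (1.83 × 10^-5)(3.04 × 10^-2)^3 = 5.1 x 10^-10
Q > Ksp, so La(IO3)3 will precipitate.

Q ≈ 5.1 × 10^-10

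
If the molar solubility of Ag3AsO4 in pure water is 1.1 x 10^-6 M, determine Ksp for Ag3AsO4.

4.0 × 10^-23

Ag3AsO4(s) <=> 3 Ag^+(aq) + AsO4^3-(aq)
For each mole of Ag3AsO4 that dissolves: [Ag^+] = 3s, [AsO4^3-] = s.
Ksp = [Ag^+]^3[AsO4^3-]
Substituting: Ksp = (3s)^3s = 27s^4
With s = 1.1 x 10^-6: Ksp = 4.0 × 10^-23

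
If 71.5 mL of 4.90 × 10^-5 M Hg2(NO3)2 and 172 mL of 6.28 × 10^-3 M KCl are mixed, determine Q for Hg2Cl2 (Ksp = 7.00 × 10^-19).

2.83 × 10^-10

Total volume = 71.5 + 172 = 243.5 mL.
[Hg2^2+] = 4.90 x 10^-5 × (71.5/243.5) = 1.439 × 10^-5 M
[Cl^-] = 6.28 × 10^-3 × (172/243.5) = 4.436 × 10^-3 M
Hg2Cl2(s) ⇌ Hg2^2+(aq) + 2 Cl^-(aq), so Q = [Hg2^2+][Cl^-]^2
Q = (1.439 × 10^-5)(4.436 x 10^-3)^2 = 2.83 × 10^-10
Q > Ksp, so Hg2Cl2 will precipitate.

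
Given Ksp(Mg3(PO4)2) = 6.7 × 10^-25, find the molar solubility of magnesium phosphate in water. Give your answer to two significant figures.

Mg3(PO4)2(s) ⇌ 3 Mg^2+(aq) + 2 PO4^3-(aq)
Ksp = [Mg^2+]^3[PO4^3-]^2
With molar solubility s: [Mg^2+] = 3s, [PO4^3-] = 2s.
So Ksp = (3s)^3 × (2s)^2 = 108s^5
s = (6.7 × 10^-25 / 108)^(1/5) = 5.7 × 10^-6 M

s = 5.7 × 10^-6 M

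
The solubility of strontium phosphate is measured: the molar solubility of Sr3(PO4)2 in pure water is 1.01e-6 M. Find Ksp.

Sr3(PO4)2(s) <=> 3 Sr^2+ + 2 PO4^3-
With molar solubility s: [Sr^2+] = 3s, [PO4^3-] = 2s.
Ksp = [Sr^2+]^3[PO4^3-]^2
Ksp = (3s)^3(2s)^2 = 108s^5
With s = 1.01 × 10^-6: Ksp = 1.14 x 10^-28

Ksp = 1.14 × 10^-28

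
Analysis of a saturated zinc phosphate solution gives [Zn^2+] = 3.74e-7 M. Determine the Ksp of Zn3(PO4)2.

Zn3(PO4)2(s) ⇌ 3 Zn^2+(aq) + 2 PO4^3-(aq)
Stoichiometry gives [PO4^3-] = (2/3)[Zn^2+] = 2.493 x 10^-7 M.
Ksp = [Zn^2+]^3[PO4^3-]^2
Ksp = (3.74 x 10^-7)^3 × (2.493 × 10^-7)^2 = 3.25 × 10^-33

3.25 x 10^-33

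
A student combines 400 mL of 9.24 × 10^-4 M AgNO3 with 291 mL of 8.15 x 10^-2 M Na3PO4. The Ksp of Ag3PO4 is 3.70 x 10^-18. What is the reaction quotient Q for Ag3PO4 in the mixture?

Total volume = 400 + 291 = 691 mL.
[Ag^+] = 9.24 x 10^-4 × (400/691) = 5.349 × 10^-4 M
[PO4^3-] = 8.15 x 10^-2 × (291/691) = 3.432 × 10^-2 M
Ag3PO4(s) <=> 3 Ag^+(aq) + PO4^3-(aq), so Q = [Ag^+]^3[PO4^3-]
Q = (5.349 × 10^-4)^3(3.432 x 10^-2) = 5.25 x 10^-12
Q > Ksp, so Ag3PO4 will precipitate.

Q = 5.25e-12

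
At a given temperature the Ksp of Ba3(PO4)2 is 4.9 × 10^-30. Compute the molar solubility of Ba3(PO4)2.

Ba3(PO4)2(s) <=> 3 Ba^2+ + 2 PO4^3-
Ksp = [Ba^2+]^3[PO4^3-]^2
With molar solubility s: [Ba^2+] = 3s, [PO4^3-] = 2s.
So Ksp = (3s)^3 × (2s)^2 = 108s^5
s^5 = 4.9 × 10^-30 / 108, so s = 5.4 × 10^-7 M

5.4e-7 M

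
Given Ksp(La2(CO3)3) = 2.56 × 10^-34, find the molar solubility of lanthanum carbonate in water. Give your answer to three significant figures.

La2(CO3)3(s) ⇌ 2 La^3+ + 3 CO3^2-
Ksp = [La^3+]^2[CO3^2-]^3
With molar solubility s: [La^3+] = 2s, [CO3^2-] = 3s.
Ksp = (2s)^2(3s)^3 = 108s^5
Solving, s = (2.56 × 10^-34/108)^(1/5) = 7.50 × 10^-8 M

s = 7.50 × 10^-8 M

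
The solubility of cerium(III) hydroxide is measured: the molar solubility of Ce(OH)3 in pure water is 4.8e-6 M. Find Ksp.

Ce(OH)3(s) ⇌ Ce^3+(aq) + 3 OH^-(aq)
Let s = molar solubility. Then [Ce^3+] = s and [OH^-] = 3s.
Ksp = [Ce^3+][OH^-]^3
Ksp = s(3s)^3 = 27s^4
With s = 4.8 × 10^-6: Ksp = 1.4 × 10^-20

1.4 x 10^-20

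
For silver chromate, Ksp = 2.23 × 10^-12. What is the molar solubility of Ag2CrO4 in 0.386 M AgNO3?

s ≈ 1.50 × 10^-11 M

Ag2CrO4(s) <=> 2 Ag^+ + CrO4^2-
Ksp = [Ag^+]^2[CrO4^2-]
Let s be the molar solubility in this solution. [Ag^+] = 0.386 + 2s ≈ 0.386, [CrO4^2-] = s (common-ion effect: Ag^+ is already 0.386 M).
Ksp ≈ (0.386)^2 × s
s = 1.50 × 10^-11 M
Check: 2s = 3.0 x 10^-11 ≪ 0.386, so the approximation is valid.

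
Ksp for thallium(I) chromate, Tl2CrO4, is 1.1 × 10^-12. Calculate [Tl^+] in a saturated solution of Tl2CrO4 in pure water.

1.3 x 10^-4 M

Tl2CrO4(s) ⇌ 2 Tl^+ + CrO4^2-
Ksp = [Tl^+]^2[CrO4^2-]
With molar solubility s: [Tl^+] = 2s, [CrO4^2-] = s.
So Ksp = (2s)^2 × s = 4s^3
s^3 = 1.1 × 10^-12 / 4, so s = 6.50 × 10^-5 M
[Tl^+] = 2s = 1.3 x 10^-4 M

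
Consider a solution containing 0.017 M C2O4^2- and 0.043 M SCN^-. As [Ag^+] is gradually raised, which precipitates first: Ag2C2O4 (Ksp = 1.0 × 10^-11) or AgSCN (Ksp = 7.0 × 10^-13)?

Each salt begins to precipitate when Q = Ksp, i.e. when [Ag^+] reaches its threshold.
For Ag2C2O4: 1.0 × 10^-11 = 0.017 × [Ag^+]^2  ⇒  [Ag^+] = 2.4 x 10^-5 M.
For AgSCN: 7.0 × 10^-13 = 0.043 × [Ag^+]  ⇒  [Ag^+] = 1.6 × 10^-11 M.
The salt with the lower threshold [Ag^+] precipitates first: AgSCN.

AgSCN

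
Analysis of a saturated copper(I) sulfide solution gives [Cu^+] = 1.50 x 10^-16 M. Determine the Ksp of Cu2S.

Ksp ≈ 1.69 × 10^-48

Cu2S(s) ⇌ 2 Cu^+(aq) + S^2-(aq)
Stoichiometry gives [S^2-] = (1/2)[Cu^+] = 7.500 x 10^-17 M.
Ksp = [Cu^+]^2[S^2-]
Ksp = (1.50 × 10^-16)^2 × 7.500 × 10^-17 = 1.69 x 10^-48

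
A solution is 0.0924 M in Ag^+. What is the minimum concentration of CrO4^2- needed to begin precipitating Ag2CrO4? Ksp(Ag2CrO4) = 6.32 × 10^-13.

Ag2CrO4(s) ⇌ 2 Ag^+ + CrO4^2-
Ksp = [Ag^+]^2[CrO4^2-]
Precipitation begins when Q = Ksp. With [Ag^+] = 0.0924 M:
6.32 × 10^-13 = (0.0924)^2 × [CrO4^2-]
[CrO4^2-] = (6.32 × 10^-13 / 8.538 × 10^-3) = 7.40 x 10^-11 M

[CrO4^2-] = 7.40 x 10^-11 M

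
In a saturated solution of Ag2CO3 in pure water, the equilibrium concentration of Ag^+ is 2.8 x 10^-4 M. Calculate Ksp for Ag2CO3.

Ksp = 1.1 × 10^-11

Ag2CO3(s) ⇌ 2 Ag^+ + CO3^2-
Stoichiometry gives [CO3^2-] = (1/2)[Ag^+] = 1.40 × 10^-4 M.
Ksp = [Ag^+]^2[CO3^2-]
Ksp = (2.8 x 10^-4)^2 × 1.40 × 10^-4 = 1.1 × 10^-11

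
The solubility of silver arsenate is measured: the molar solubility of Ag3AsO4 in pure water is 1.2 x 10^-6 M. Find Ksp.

5.6e-23

Ag3AsO4(s) ⇌ 3 Ag^+(aq) + AsO4^3-(aq)
For each mole of Ag3AsO4 that dissolves: [Ag^+] = 3s, [AsO4^3-] = s.
Ksp = [Ag^+]^3[AsO4^3-]
Ksp = (3s)^3s = 27s^4
Ksp = 27 × (1.2 × 10^-6)^4 = 5.6 × 10^-23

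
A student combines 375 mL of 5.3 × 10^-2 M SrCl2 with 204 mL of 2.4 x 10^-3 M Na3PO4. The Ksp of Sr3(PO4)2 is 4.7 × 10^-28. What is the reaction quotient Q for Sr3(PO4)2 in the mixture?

Total volume = 375 + 204 = 579 mL.
[Sr^2+] = 5.3 x 10^-2 × (375/579) = 3.43 x 10^-2 M
[PO4^3-] = 2.4 × 10^-3 × (204/579) = 8.46 × 10^-4 M
Sr3(PO4)2(s) ⇌ 3 Sr^2+(aq) + 2 PO4^3-(aq), so Q = [Sr^2+]^3[PO4^3-]^2
Q = (3.43 × 10^-2)^3(8.46 × 10^-4)^2 = 2.9 × 10^-11
Q > Ksp, so Sr3(PO4)2 will precipitate.

Q ≈ 2.9 x 10^-11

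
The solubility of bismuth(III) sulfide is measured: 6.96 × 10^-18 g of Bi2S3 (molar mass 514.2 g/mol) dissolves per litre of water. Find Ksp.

Molar solubility s = (6.96 × 10^-18 g/L) / (514.2 g/mol) = 1.354 x 10^-20 M.
Bi2S3(s) ⇌ 2 Bi^3+ + 3 S^2-
Let s = molar solubility. Then [Bi^3+] = 2s and [S^2-] = 3s.
Ksp = [Bi^3+]^2[S^2-]^3
Substituting: Ksp = (2s)^2(3s)^3 = 108s^5
Ksp = 108 × (1.354 x 10^-20)^5 = 4.91 × 10^-98

Ksp = 4.91 × 10^-98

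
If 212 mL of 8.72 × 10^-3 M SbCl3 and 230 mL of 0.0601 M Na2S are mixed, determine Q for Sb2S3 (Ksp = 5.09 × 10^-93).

Q = 5.35 × 10^-10

Total volume = 212 + 230 = 442 mL.
[Sb^3+] = 8.72 × 10^-3 × (212/442) = 4.182 × 10^-3 M
[S^2-] = 6.01 x 10^-2 × (230/442) = 3.127 × 10^-2 M
Sb2S3(s) ⇌ 2 Sb^3+(aq) + 3 S^2-(aq), so Q = [Sb^3+]^2[S^2-]^3
Q = (4.182 x 10^-3)^2(3.127 x 10^-2)^3 = 5.35 × 10^-10
Q > Ksp, so Sb2S3 will precipitate.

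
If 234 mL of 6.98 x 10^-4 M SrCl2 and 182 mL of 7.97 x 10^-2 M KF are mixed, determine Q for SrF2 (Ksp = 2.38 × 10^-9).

Total volume = 234 + 182 = 416 mL.
[Sr^2+] = 6.98 × 10^-4 × (234/416) = 3.926 × 10^-4 M
[F^-] = 7.97 × 10^-2 × (182/416) = 3.487 × 10^-2 M
SrF2(s) ⇌ Sr^2+(aq) + 2 F^-(aq), so Q = [Sr^2+][F^-]^2
Q = (3.926 × 10^-4)(3.487 x 10^-2)^2 = 4.77 x 10^-7
Q > Ksp, so SrF2 will precipitate.

4.77e-7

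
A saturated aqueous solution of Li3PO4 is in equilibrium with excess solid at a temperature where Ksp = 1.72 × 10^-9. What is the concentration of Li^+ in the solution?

Li3PO4(s) ⇌ 3 Li^+ + PO4^3-
Ksp = [Li^+]^3[PO4^3-]
With molar solubility s: [Li^+] = 3s, [PO4^3-] = s.
So Ksp = (3s)^3 × s = 27s^4
s = (1.72 × 10^-9 / 27)^(1/4) = 2.825 × 10^-3 M
[Li^+] = 3s = 8.48 x 10^-3 M

[Li^+] ≈ 8.48 × 10^-3 M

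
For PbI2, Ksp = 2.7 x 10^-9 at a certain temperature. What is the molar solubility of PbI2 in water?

PbI2(s) ⇌ Pb^2+(aq) + 2 I^-(aq)
Ksp = [Pb^2+][I^-]^2
With molar solubility s: [Pb^2+] = s, [I^-] = 2s.
So Ksp = s × (2s)^2 = 4s^3
s = (2.7 x 10^-9 / 4)^(1/3) = 8.8 × 10^-4 M

s = 8.8e-4 M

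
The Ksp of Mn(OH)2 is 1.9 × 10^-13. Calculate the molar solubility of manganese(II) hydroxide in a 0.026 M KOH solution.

s = 2.8 × 10^-10 M

Mn(OH)2(s) <=> Mn^2+(aq) + 2 OH^-(aq)
Ksp = [Mn^2+][OH^-]^2
Let s be the molar solubility in this solution. [Mn^2+] = s, [OH^-] = 0.026 + 2s ≈ 0.026 (Ksp is small, so little additional dissolves).
Ksp ≈ s × (0.026)^2
s = 2.8 x 10^-10 M
Check: 2s = 5.6 × 10^-10 ≪ 0.026, so the approximation is valid.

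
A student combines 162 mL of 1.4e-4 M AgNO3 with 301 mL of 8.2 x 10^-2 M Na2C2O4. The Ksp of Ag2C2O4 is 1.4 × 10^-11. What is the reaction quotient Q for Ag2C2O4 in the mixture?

Q = 1.3e-10

Total volume = 162 + 301 = 463 mL.
[Ag^+] = 1.4 × 10^-4 × (162/463) = 4.90 × 10^-5 M
[C2O4^2-] = 8.2 × 10^-2 × (301/463) = 5.33 × 10^-2 M
Ag2C2O4(s) ⇌ 2 Ag^+ + C2O4^2-, so Q = [Ag^+]^2[C2O4^2-]
Q = (4.90 x 10^-5)^2(5.33 × 10^-2) = 1.3 x 10^-10
Q > Ksp, so Ag2C2O4 will precipitate.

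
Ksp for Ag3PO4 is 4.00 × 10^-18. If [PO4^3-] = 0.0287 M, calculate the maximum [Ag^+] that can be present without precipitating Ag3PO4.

[Ag^+] ≈ 5.18 × 10^-6 M

Ag3PO4(s) ⇌ 3 Ag^+(aq) + PO4^3-(aq)
Ksp = [Ag^+]^3[PO4^3-]
Precipitation begins when Q = Ksp. With [PO4^3-] = 0.0287 M:
4.00 × 10^-18 = (0.0287) × [Ag^+]^3
[Ag^+] = (4.00 × 10^-18 / 2.87 x 10^-2)^(1/3) = 5.18 × 10^-6 M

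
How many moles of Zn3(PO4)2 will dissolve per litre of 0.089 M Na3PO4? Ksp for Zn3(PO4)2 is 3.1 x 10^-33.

Zn3(PO4)2(s) ⇌ 3 Zn^2+ + 2 PO4^3-
Ksp = [Zn^2+]^3[PO4^3-]^2
If s mol/L dissolves here, [Zn^2+] = 3s, [PO4^3-] = 0.089 + 2s ≈ 0.089 (Ksp is small, so little additional dissolves).
Ksp ≈ (3s)^3 × (0.089)^2
s = 2.4 x 10^-11 M
Check: 2s = 4.9 × 10^-11 ≪ 0.089, so the approximation is valid.

s ≈ 2.4e-11 M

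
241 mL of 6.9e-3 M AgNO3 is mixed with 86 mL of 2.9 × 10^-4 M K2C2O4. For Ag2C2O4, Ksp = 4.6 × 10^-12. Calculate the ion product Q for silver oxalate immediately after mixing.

Total volume = 241 + 86 = 327 mL.
[Ag^+] = 6.9 × 10^-3 × (241/327) = 5.09 × 10^-3 M
[C2O4^2-] = 2.9 x 10^-4 × (86/327) = 7.63 × 10^-5 M
Ag2C2O4(s) ⇌ 2 Ag^+(aq) + C2O4^2-(aq), so Q = [Ag^+]^2[C2O4^2-]
Q = (5.09 × 10^-3)^2(7.63 x 10^-5) = 2.0 x 10^-9
Q > Ksp, so Ag2C2O4 will precipitate.

Q ≈ 2.0 × 10^-9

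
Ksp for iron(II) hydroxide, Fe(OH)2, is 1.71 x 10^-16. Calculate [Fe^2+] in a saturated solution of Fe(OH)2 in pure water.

[Fe^2+] = 3.50e-6 M

Fe(OH)2(s) ⇌ Fe^2+(aq) + 2 OH^-(aq)
Ksp = [Fe^2+][OH^-]^2
For each mole of Fe(OH)2 that dissolves: [Fe^2+] = s, [OH^-] = 2s.
Ksp = s(2s)^2 = 4s^3
s^3 = 1.71 x 10^-16 / 4, so s = 3.497 × 10^-6 M
[Fe^2+] = s = 3.50 x 10^-6 M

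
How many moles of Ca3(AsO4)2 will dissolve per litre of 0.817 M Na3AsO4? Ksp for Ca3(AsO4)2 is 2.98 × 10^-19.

s ≈ 2.55e-7 M

Ca3(AsO4)2(s) <=> 3 Ca^2+(aq) + 2 AsO4^3-(aq)
Ksp = [Ca^2+]^3[AsO4^3-]^2
Let s = moles of Ca3(AsO4)2 that dissolve per litre. [Ca^2+] = 3s, [AsO4^3-] = 0.817 + 2s ≈ 0.817 (since AsO4^3- from Na3AsO4 dominates).
Ksp ≈ (3s)^3 × (0.817)^2
s = 2.55 × 10^-7 M
Check: 2s = 5.1 × 10^-7 ≪ 0.817, so the approximation is valid.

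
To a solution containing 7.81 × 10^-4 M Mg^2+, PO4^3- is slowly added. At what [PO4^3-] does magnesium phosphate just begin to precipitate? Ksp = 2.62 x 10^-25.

Mg3(PO4)2(s) ⇌ 3 Mg^2+(aq) + 2 PO4^3-(aq)
Ksp = [Mg^2+]^3[PO4^3-]^2
Precipitation begins when Q = Ksp. With [Mg^2+] = 7.81 × 10^-4 M:
2.62 x 10^-25 = (7.81 × 10^-4)^3 × [PO4^3-]^2
[PO4^3-] = (2.62 x 10^-25 / 4.764 x 10^-10)^(1/2) = 2.35 × 10^-8 M

[PO4^3-] ≈ 2.35e-8 M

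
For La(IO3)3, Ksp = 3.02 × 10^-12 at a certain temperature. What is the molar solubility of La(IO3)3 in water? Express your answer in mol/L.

s = 5.78 x 10^-4 M

La(IO3)3(s) ⇌ La^3+ + 3 IO3^-
Ksp = [La^3+][IO3^-]^3
Let s = molar solubility. Then [La^3+] = s and [IO3^-] = 3s.
Substituting: Ksp = s(3s)^3 = 27s^4
s = (3.02 × 10^-12 / 27)^(1/4) = 5.78 x 10^-4 M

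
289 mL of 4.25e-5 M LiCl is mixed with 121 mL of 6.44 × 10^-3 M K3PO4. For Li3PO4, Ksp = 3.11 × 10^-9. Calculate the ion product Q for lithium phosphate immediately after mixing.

Total volume = 289 + 121 = 410 mL.
[Li^+] = 4.25 × 10^-5 × (289/410) = 2.996 × 10^-5 M
[PO4^3-] = 6.44 x 10^-3 × (121/410) = 1.901 × 10^-3 M
Li3PO4(s) ⇌ 3 Li^+(aq) + PO4^3-(aq), so Q = [Li^+]^3[PO4^3-]
Q = (2.996 × 10^-5)^3(1.901 x 10^-3) = 5.11 × 10^-17
Q < Ksp, so no precipitate of Li3PO4 forms.

5.11 × 10^-17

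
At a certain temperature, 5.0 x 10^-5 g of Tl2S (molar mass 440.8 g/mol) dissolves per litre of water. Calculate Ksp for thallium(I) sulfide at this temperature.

Molar solubility s = (5.0 × 10^-5 g/L) / (440.8 g/mol) = 1.13 × 10^-7 M.
Tl2S(s) ⇌ 2 Tl^+ + S^2-
Let s = molar solubility. Then [Tl^+] = 2s and [S^2-] = s.
Ksp = [Tl^+]^2[S^2-]
Substituting: Ksp = (2s)^2s = 4s^3
With s = 1.13 × 10^-7: Ksp = 5.8 × 10^-21

5.8 x 10^-21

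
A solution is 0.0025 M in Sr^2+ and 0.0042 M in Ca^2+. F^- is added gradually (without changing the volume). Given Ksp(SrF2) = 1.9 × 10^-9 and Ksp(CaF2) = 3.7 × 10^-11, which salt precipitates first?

CaF2

Each salt begins to precipitate when Q = Ksp, i.e. when [F^-] reaches its threshold.
For SrF2: 1.9 × 10^-9 = 0.0025 × [F^-]^2  ⇒  [F^-] = 8.7 × 10^-4 M.
For CaF2: 3.7 × 10^-11 = 0.0042 × [F^-]^2  ⇒  [F^-] = 9.4 × 10^-5 M.
The salt with the lower threshold [F^-] precipitates first: CaF2.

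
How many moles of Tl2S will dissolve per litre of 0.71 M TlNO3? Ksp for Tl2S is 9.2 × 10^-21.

s = 1.8 × 10^-20 M

Tl2S(s) ⇌ 2 Tl^+(aq) + S^2-(aq)
Ksp = [Tl^+]^2[S^2-]
Let s = moles of Tl2S that dissolve per litre. [Tl^+] = 0.71 + 2s ≈ 0.71, [S^2-] = s (since Tl^+ from TlNO3 dominates).
Ksp ≈ (0.71)^2 × s
s = 1.8 x 10^-20 M
Check: 2s = 3.7 × 10^-20 ≪ 0.71, so the approximation is valid.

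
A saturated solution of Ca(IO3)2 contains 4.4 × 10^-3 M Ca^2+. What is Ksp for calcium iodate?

Ca(IO3)2(s) ⇌ Ca^2+(aq) + 2 IO3^-(aq)
Stoichiometry gives [IO3^-] = (2/1)[Ca^2+] = 8.80 × 10^-3 M.
Ksp = [Ca^2+][IO3^-]^2
Ksp = 4.4 × 10^-3 × (8.80 x 10^-3)^2 = 3.4 × 10^-7

3.4 × 10^-7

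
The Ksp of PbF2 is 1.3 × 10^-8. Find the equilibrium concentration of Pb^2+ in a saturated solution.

PbF2(s) <=> Pb^2+ + 2 F^-
Ksp = [Pb^2+][F^-]^2
With molar solubility s: [Pb^2+] = s, [F^-] = 2s.
Substituting: Ksp = s(2s)^2 = 4s^3
s = (1.3 × 10^-8 / 4)^(1/3) = 1.48 x 10^-3 M
[Pb^2+] = s = 1.5 x 10^-3 M

1.5e-3 M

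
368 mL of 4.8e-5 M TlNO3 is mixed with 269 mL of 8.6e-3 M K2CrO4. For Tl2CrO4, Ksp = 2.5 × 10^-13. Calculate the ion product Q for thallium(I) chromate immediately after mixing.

Total volume = 368 + 269 = 637 mL.
[Tl^+] = 4.8 × 10^-5 × (368/637) = 2.77 × 10^-5 M
[CrO4^2-] = 8.6 × 10^-3 × (269/637) = 3.63 × 10^-3 M
Tl2CrO4(s) <=> 2 Tl^+ + CrO4^2-, so Q = [Tl^+]^2[CrO4^2-]
Q = (2.77 x 10^-5)^2(3.63 x 10^-3) = 2.8 × 10^-12
Q > Ksp, so Tl2CrO4 will precipitate.

Q ≈ 2.8e-12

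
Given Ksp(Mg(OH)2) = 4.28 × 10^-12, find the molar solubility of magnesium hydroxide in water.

Mg(OH)2(s) ⇌ Mg^2+(aq) + 2 OH^-(aq)
Ksp = [Mg^2+][OH^-]^2
Let s = molar solubility. Then [Mg^2+] = s and [OH^-] = 2s.
Substituting: Ksp = s(2s)^2 = 4s^3
s = (4.28 × 10^-12 / 4)^(1/3) = 1.02 × 10^-4 M

s = 1.02e-4 M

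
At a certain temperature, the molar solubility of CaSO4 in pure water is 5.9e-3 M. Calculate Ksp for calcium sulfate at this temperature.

Ksp = 3.5 x 10^-5

CaSO4(s) <=> Ca^2+ + SO4^2-
For each mole of CaSO4 that dissolves: [Ca^2+] = s, [SO4^2-] = s.
Ksp = [Ca^2+][SO4^2-]
Ksp = (s)(s) = s^2
With s = 5.9 x 10^-3: Ksp = 3.5 × 10^-5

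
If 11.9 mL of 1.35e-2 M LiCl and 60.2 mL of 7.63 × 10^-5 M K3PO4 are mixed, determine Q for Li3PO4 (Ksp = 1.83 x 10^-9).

Total volume = 11.9 + 60.2 = 72.1 mL.
[Li^+] = 1.35 × 10^-2 × (11.9/72.1) = 2.228 x 10^-3 M
[PO4^3-] = 7.63 × 10^-5 × (60.2/72.1) = 6.371 × 10^-5 M
Li3PO4(s) ⇌ 3 Li^+(aq) + PO4^3-(aq), so Q = [Li^+]^3[PO4^3-]
Q = (2.228 x 10^-3)^3(6.371 x 10^-5) = 7.05 × 10^-13
Q < Ksp, so no precipitate of Li3PO4 forms.

7.05 × 10^-13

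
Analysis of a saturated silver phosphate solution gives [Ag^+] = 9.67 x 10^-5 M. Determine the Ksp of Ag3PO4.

Ag3PO4(s) ⇌ 3 Ag^+ + PO4^3-
Stoichiometry gives [PO4^3-] = (1/3)[Ag^+] = 3.223 × 10^-5 M.
Ksp = [Ag^+]^3[PO4^3-]
Ksp = (9.67 x 10^-5)^3 × 3.223 × 10^-5 = 2.91 × 10^-17

2.91e-17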